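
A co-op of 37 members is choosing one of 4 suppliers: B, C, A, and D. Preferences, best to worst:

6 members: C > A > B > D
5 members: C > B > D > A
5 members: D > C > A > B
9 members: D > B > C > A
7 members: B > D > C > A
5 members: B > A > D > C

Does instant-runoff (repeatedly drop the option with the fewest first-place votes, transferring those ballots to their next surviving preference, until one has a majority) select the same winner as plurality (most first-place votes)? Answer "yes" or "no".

no

Instant-runoff — R1 B 12, C 11, A 0, D 14 (A out); R2 B 12, C 11, D 14 (C out); R3 B 23, D 14 (B winner). Winner: B.
Plurality — first-place votes: B 12, C 11, A 0, D 14. Winner: D.
The two methods disagree.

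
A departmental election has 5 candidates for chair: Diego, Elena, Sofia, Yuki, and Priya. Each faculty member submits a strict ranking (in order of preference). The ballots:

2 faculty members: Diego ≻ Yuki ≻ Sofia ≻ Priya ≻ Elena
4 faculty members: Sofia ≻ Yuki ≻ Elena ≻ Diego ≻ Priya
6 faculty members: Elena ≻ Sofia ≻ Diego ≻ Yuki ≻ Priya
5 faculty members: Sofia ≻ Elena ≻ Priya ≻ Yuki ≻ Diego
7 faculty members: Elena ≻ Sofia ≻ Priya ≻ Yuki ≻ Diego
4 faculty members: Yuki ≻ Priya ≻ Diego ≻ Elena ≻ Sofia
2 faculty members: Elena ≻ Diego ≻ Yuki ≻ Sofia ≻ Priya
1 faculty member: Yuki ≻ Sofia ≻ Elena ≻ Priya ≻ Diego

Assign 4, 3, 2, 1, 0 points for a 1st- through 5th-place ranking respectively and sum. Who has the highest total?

Diego: 2·4 + 4·1 + 6·2 + 5·0 + 7·0 + 4·2 + 2·3 + 1·0 = 38
Elena: 2·0 + 4·2 + 6·4 + 5·3 + 7·4 + 4·1 + 2·4 + 1·2 = 89
Sofia: 2·2 + 4·4 + 6·3 + 5·4 + 7·3 + 4·0 + 2·1 + 1·3 = 84
Yuki: 2·3 + 4·3 + 6·1 + 5·1 + 7·1 + 4·4 + 2·2 + 1·4 = 60
Priya: 2·1 + 4·0 + 6·0 + 5·2 + 7·2 + 4·3 + 2·0 + 1·1 = 39
Elena has the highest Borda score (89).

Elena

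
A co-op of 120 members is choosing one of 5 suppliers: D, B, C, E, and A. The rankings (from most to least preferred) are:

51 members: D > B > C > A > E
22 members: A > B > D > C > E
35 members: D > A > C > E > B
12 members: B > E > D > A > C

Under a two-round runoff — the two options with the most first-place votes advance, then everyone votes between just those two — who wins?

Round 1 first-place votes: D 86, B 12, C 0, E 0, A 22.
D and A advance.
Runoff: D is preferred to A by 98 voters; A by 22.
D wins the runoff.

D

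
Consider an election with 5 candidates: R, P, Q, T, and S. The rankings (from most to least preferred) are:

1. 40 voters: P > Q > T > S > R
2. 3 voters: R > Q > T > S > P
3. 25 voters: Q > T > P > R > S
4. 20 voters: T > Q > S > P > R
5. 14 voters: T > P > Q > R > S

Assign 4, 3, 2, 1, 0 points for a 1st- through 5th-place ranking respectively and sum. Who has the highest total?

R: 40·0 + 3·4 + 25·1 + 20·0 + 14·1 = 51
P: 40·4 + 3·0 + 25·2 + 20·1 + 14·3 = 272
Q: 40·3 + 3·3 + 25·4 + 20·3 + 14·2 = 317
T: 40·2 + 3·2 + 25·3 + 20·4 + 14·4 = 297
S: 40·1 + 3·1 + 25·0 + 20·2 + 14·0 = 83
Q has the highest Borda score (317).

Q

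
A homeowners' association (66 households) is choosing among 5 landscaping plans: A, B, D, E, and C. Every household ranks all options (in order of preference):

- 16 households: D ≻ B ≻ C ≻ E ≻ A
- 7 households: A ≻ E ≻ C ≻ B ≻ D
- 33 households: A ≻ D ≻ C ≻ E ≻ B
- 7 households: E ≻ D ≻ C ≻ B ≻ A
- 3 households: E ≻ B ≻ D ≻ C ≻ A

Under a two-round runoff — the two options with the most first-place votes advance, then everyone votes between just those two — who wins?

A

Round 1 first-place votes: A 40, B 0, D 16, E 10, C 0.
A and D advance.
Runoff: A is preferred to D by 40 voters; D by 26.
A wins the runoff.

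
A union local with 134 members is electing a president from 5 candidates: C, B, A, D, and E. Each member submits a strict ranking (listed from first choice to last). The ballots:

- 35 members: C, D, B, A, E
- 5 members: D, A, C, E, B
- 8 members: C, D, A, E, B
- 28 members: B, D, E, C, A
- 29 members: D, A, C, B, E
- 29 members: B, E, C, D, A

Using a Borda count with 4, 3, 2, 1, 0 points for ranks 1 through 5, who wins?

D

C: 35·4 + 5·2 + 8·4 + 28·1 + 29·2 + 29·2 = 326
B: 35·2 + 5·0 + 8·0 + 28·4 + 29·1 + 29·4 = 327
A: 35·1 + 5·3 + 8·2 + 28·0 + 29·3 + 29·0 = 153
D: 35·3 + 5·4 + 8·3 + 28·3 + 29·4 + 29·1 = 378
E: 35·0 + 5·1 + 8·1 + 28·2 + 29·0 + 29·3 = 156
D has the highest Borda score (378).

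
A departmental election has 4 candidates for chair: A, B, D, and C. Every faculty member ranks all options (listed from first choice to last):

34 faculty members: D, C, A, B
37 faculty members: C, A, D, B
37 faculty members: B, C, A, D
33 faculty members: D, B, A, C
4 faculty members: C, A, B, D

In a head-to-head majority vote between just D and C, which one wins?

Voters preferring D to C: 67; preferring C to D: 78.
C wins the head-to-head.

C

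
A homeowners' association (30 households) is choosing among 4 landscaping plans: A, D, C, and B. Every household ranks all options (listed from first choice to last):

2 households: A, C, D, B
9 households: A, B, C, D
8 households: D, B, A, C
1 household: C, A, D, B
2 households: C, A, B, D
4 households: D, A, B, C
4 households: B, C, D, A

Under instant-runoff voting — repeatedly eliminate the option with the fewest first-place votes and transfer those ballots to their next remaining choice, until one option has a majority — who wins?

D

Round 1: A 11, D 12, C 3, B 4. Eliminate C.
Round 2: A 14, D 12, B 4. Eliminate B.
Round 3: A 14, D 16. D has a majority.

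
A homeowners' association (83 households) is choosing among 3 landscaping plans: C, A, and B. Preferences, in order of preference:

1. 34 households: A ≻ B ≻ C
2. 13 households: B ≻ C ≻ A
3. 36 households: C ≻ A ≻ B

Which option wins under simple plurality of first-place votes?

C

First-place votes: C 36, A 34, B 13.
C has the most first-place votes.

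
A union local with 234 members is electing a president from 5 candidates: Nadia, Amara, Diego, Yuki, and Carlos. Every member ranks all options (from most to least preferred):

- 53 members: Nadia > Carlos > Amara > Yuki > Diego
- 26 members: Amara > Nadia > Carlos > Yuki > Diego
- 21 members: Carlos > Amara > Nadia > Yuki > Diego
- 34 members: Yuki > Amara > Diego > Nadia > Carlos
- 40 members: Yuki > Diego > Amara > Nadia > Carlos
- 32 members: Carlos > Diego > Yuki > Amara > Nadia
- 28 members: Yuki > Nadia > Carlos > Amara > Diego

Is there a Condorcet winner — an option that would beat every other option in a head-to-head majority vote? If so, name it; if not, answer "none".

Checking pairwise contests:
Amara beats Nadia 153–81.
Yuki beats Amara 134–100.
Nadia beats Diego 128–106.
Carlos beats Yuki 132–102.
Nadia beats Carlos 181–53.
Every option loses at least one head-to-head, so there is no Condorcet winner.

none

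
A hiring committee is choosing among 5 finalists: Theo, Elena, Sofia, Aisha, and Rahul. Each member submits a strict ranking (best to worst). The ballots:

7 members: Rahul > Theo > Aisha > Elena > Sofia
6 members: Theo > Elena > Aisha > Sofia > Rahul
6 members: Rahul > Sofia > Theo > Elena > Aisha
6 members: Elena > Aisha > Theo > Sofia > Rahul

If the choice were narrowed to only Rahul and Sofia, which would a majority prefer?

Voters preferring Rahul to Sofia: 13; preferring Sofia to Rahul: 12.
Rahul wins the head-to-head.

Rahul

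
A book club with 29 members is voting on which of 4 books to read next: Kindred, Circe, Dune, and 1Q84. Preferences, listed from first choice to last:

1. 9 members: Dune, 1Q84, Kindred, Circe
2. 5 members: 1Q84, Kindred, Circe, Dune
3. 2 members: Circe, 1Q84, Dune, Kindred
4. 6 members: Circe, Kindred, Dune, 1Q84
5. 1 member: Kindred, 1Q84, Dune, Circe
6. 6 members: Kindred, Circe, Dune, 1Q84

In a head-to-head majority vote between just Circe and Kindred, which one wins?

Kindred

Voters preferring Circe to Kindred: 8; preferring Kindred to Circe: 21.
Kindred wins the head-to-head.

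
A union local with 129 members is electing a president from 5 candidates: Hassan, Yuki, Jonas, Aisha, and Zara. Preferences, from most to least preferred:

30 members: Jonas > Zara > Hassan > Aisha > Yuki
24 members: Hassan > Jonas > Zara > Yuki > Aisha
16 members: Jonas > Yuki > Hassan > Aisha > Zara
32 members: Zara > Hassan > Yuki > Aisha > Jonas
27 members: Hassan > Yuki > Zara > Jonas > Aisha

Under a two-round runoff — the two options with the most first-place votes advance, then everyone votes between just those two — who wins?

Round 1 first-place votes: Hassan 51, Yuki 0, Jonas 46, Aisha 0, Zara 32.
Hassan and Jonas advance.
Runoff: Hassan is preferred to Jonas by 83 voters; Jonas by 46.
Hassan wins the runoff.

Hassan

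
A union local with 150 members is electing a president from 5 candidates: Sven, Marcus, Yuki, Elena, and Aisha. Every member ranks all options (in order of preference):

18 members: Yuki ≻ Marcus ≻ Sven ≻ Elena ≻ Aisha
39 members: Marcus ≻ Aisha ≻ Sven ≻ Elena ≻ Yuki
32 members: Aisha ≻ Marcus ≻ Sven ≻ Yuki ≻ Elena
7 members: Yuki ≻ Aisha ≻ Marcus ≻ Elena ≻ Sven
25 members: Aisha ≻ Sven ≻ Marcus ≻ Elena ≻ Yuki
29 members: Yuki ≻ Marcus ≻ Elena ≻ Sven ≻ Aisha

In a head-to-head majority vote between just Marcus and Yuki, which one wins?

Marcus

Voters preferring Marcus to Yuki: 96; preferring Yuki to Marcus: 54.
Marcus wins the head-to-head.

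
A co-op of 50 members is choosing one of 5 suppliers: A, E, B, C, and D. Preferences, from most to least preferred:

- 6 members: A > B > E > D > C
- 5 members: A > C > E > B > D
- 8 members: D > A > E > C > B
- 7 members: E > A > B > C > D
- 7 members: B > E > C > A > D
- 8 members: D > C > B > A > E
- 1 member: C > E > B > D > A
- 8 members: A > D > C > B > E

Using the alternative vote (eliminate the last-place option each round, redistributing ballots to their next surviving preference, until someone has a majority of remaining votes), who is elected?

A

Round 1: A 19, E 7, B 7, C 1, D 16. Eliminate C.
Round 2: A 19, E 8, B 7, D 16. Eliminate B.
Round 3: A 19, E 15, D 16. Eliminate E.
Round 4: A 33, D 17. A has a majority.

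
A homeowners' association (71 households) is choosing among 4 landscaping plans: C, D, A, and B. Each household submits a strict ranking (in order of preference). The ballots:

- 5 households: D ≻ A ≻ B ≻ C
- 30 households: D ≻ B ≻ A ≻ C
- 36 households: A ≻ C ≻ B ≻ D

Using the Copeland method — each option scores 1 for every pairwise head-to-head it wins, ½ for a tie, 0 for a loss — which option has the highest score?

A

C: beats D and B; loses to A → score 2.
D: loses to C, A, and B → score 0.
A: beats C, D, and B → score 3.
B: beats D; loses to C and A → score 1.
A has the best pairwise record.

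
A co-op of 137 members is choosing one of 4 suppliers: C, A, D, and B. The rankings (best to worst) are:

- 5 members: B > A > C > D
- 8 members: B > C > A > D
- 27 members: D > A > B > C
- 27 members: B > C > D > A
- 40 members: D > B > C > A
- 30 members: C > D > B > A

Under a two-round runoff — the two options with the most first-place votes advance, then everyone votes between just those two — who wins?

Round 1 first-place votes: C 30, A 0, D 67, B 40.
D and B advance.
Runoff: D is preferred to B by 97 voters; B by 40.
D wins the runoff.

D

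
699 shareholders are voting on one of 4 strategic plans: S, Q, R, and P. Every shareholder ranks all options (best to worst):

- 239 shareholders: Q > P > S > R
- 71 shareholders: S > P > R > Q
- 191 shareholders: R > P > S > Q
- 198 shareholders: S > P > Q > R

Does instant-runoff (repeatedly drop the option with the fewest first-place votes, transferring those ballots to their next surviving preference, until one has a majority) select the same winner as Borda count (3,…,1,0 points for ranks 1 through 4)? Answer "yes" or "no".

Instant-runoff — R1 S 269, Q 239, R 191, P 0 (P out); R2 S 269, Q 239, R 191 (R out); R3 S 460, Q 239 (S winner). Winner: S.
Borda — scores: S 1237, Q 915, R 644, P 1398. Winner: P.
The two methods disagree.

no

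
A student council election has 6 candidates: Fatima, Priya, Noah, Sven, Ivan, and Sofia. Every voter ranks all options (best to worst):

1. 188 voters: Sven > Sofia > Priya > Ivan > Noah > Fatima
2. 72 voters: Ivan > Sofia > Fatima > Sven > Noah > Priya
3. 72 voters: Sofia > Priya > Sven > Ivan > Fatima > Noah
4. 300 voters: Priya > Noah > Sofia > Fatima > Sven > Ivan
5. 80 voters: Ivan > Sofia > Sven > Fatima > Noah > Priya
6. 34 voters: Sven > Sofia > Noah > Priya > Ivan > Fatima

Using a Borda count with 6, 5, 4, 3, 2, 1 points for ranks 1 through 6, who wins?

Fatima: 188·1 + 72·4 + 72·2 + 300·3 + 80·3 + 34·1 = 1794
Priya: 188·4 + 72·1 + 72·5 + 300·6 + 80·1 + 34·3 = 3166
Noah: 188·2 + 72·2 + 72·1 + 300·5 + 80·2 + 34·4 = 2388
Sven: 188·6 + 72·3 + 72·4 + 300·2 + 80·4 + 34·6 = 2756
Ivan: 188·3 + 72·6 + 72·3 + 300·1 + 80·6 + 34·2 = 2060
Sofia: 188·5 + 72·5 + 72·6 + 300·4 + 80·5 + 34·5 = 3502
Sofia has the highest Borda score (3502).

Sofia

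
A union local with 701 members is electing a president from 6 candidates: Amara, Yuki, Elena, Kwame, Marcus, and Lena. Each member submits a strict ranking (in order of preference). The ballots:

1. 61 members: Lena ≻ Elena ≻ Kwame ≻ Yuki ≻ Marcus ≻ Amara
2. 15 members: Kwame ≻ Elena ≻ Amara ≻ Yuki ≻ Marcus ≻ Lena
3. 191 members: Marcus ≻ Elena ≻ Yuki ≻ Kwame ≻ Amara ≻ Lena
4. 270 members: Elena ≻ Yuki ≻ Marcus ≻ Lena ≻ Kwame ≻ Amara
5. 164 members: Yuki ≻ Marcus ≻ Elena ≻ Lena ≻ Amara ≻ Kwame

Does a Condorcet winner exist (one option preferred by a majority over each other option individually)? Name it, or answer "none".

Checking pairwise contests:
Yuki beats Amara 686–15.
Elena beats Yuki 537–164.
Marcus beats Elena 355–346.
Yuki beats Kwame 625–76.
Yuki beats Marcus 510–191.
Yuki beats Lena 640–61.
Every option loses at least one head-to-head, so there is no Condorcet winner.

none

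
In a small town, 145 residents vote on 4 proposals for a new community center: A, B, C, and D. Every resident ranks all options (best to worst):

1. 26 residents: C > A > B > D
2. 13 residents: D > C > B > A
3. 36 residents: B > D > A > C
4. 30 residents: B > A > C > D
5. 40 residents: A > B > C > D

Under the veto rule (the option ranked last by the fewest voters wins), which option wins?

Last-place votes: A 13, B 0, C 36, D 96.
B is ranked last by the fewest voters, so B wins.

B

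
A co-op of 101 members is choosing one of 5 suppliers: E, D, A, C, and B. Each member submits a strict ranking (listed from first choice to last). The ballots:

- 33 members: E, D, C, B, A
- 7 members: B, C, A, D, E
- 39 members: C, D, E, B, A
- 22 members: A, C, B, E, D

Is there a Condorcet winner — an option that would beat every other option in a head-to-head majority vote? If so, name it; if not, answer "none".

C

C vs E: 68–33 for C.
C vs D: 68–33 for C.
C vs A: 79–22 for C.
C vs B: 94–7 for C.
C beats every other option head-to-head.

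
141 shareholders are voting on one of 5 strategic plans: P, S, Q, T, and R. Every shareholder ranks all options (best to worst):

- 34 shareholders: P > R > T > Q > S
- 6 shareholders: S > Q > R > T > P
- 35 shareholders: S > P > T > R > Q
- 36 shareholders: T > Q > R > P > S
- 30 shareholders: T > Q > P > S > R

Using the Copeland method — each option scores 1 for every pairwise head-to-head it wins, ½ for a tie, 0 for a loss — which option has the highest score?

P: beats S and R; loses to Q and T → score 2.
S: beats R; loses to P, Q, and T → score 1.
Q: beats P, S, and R; loses to T → score 3.
T: beats P, S, Q, and R → score 4.
R: loses to P, S, Q, and T → score 0.
T has the best pairwise record.

T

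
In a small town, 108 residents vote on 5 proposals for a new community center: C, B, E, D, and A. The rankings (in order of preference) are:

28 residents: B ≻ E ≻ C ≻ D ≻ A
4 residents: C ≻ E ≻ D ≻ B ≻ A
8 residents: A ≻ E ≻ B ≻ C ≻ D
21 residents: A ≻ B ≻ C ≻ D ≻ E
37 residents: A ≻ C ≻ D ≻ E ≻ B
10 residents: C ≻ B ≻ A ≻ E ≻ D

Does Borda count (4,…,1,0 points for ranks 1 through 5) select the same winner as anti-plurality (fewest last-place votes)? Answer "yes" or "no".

no

Borda — scores: C 273, B 225, E 167, D 131, A 284. Winner: A.
Anti-plurality — last-place votes: C 0, B 37, E 21, D 18, A 32. Winner: C.
The two methods disagree.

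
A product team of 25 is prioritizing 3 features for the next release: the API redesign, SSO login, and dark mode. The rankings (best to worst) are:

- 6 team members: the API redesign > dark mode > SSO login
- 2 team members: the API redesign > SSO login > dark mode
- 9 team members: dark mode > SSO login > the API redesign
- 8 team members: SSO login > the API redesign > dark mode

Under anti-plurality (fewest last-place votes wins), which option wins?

SSO login

Last-place votes: the API redesign 9, SSO login 6, dark mode 10.
SSO login is ranked last by the fewest voters, so SSO login wins.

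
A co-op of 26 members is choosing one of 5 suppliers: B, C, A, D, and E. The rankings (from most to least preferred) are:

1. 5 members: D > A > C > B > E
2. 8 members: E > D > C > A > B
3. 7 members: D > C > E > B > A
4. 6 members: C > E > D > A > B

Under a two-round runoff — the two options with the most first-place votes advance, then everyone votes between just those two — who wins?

Round 1 first-place votes: B 0, C 6, A 0, D 12, E 8.
D and E advance.
Runoff: D is preferred to E by 12 voters; E by 14.
E wins the runoff.

E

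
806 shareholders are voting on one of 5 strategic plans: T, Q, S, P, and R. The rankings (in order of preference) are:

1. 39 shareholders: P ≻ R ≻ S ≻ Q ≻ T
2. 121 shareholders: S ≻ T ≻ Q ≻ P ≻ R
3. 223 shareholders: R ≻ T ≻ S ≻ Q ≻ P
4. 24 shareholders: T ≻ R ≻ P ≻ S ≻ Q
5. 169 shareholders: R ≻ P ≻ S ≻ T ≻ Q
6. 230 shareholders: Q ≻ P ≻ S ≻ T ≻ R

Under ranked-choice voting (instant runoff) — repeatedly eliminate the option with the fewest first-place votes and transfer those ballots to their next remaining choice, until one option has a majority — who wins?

Round 1: T 24, Q 230, S 121, P 39, R 392. Eliminate T.
Round 2: Q 230, S 121, P 39, R 416. R has a majority.

R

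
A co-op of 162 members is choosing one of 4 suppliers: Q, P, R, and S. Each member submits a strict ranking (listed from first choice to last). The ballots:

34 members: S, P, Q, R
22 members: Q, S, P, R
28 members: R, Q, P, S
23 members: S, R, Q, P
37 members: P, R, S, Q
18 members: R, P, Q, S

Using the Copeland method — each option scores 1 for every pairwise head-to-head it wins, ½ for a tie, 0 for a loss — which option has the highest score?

P

Q: loses to P, R, and S → score 0.
P: beats Q, R, and S → score 3.
R: beats Q and S; loses to P → score 2.
S: beats Q; loses to P and R → score 1.
P has the best pairwise record.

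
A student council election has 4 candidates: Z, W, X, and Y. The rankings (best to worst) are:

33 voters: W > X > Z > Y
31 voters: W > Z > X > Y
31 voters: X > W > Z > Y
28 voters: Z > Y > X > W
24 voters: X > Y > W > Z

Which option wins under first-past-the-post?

W

First-place votes: Z 28, W 64, X 55, Y 0.
W has the most first-place votes.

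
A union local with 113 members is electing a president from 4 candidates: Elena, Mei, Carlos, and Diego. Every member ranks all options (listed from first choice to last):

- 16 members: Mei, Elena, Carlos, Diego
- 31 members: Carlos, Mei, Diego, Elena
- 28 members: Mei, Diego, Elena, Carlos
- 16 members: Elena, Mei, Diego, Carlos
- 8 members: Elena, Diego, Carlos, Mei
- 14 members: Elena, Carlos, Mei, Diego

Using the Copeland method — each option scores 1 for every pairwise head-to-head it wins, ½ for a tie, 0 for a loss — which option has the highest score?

Mei

Elena: beats Carlos; loses to Mei and Diego → score 1.
Mei: beats Elena, Carlos, and Diego → score 3.
Carlos: beats Diego; loses to Elena and Mei → score 1.
Diego: beats Elena; loses to Mei and Carlos → score 1.
Mei has the best pairwise record.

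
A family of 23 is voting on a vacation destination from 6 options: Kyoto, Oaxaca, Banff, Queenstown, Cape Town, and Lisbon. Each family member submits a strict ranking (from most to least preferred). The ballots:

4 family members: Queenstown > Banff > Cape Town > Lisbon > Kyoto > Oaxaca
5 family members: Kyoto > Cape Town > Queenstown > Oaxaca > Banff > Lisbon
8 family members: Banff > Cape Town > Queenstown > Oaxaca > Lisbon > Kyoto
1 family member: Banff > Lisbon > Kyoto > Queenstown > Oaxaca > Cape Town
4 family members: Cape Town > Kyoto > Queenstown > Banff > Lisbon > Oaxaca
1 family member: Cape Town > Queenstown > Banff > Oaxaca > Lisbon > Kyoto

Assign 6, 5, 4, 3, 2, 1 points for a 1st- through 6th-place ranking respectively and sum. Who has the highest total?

Kyoto: 4·2 + 5·6 + 8·1 + 1·4 + 4·5 + 1·1 = 71
Oaxaca: 4·1 + 5·3 + 8·3 + 1·2 + 4·1 + 1·3 = 52
Banff: 4·5 + 5·2 + 8·6 + 1·6 + 4·3 + 1·4 = 100
Queenstown: 4·6 + 5·4 + 8·4 + 1·3 + 4·4 + 1·5 = 100
Cape Town: 4·4 + 5·5 + 8·5 + 1·1 + 4·6 + 1·6 = 112
Lisbon: 4·3 + 5·1 + 8·2 + 1·5 + 4·2 + 1·2 = 48
Cape Town has the highest Borda score (112).

Cape Town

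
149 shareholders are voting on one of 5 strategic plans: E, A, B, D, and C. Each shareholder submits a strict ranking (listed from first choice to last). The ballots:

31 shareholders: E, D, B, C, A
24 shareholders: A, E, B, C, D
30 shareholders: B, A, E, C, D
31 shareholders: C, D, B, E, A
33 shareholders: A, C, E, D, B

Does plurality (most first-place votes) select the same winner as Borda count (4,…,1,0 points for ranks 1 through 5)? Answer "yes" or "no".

no

Plurality — first-place votes: E 31, A 57, B 30, D 0, C 31. Winner: A.
Borda — scores: E 353, A 318, B 292, D 219, C 308. Winner: E.
The two methods disagree.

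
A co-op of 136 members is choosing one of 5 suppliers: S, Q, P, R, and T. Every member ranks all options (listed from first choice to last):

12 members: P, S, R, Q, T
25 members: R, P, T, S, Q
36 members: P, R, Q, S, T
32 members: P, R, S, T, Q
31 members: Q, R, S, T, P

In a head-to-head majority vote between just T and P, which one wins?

P

Voters preferring T to P: 31; preferring P to T: 105.
P wins the head-to-head.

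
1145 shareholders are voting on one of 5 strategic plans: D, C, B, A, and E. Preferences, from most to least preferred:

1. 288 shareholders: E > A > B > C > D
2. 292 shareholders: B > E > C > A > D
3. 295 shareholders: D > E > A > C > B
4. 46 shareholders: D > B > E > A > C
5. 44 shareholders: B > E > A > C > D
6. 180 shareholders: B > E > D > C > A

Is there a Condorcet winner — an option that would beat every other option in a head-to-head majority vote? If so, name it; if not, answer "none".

E vs D: 804–341 for E.
E vs C: 1145–0 for E.
E vs B: 583–562 for E.
E vs A: 1145–0 for E.
E beats every other option head-to-head.

E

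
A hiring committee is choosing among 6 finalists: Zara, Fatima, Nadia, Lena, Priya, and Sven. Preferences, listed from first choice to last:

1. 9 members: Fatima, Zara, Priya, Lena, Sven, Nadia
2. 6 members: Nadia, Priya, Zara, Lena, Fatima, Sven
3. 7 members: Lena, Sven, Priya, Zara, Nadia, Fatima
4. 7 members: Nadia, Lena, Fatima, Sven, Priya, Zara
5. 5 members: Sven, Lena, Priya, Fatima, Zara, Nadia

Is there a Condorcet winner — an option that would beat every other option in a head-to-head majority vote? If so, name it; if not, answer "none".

Lena vs Zara: 19–15 for Lena.
Lena vs Fatima: 25–9 for Lena.
Lena vs Nadia: 21–13 for Lena.
Lena vs Priya: 19–15 for Lena.
Lena vs Sven: 29–5 for Lena.
Lena beats every other option head-to-head.

Lena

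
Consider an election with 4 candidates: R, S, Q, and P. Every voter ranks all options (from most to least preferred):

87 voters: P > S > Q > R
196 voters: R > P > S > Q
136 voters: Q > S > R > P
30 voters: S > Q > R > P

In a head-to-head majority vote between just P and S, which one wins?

P

Voters preferring P to S: 283; preferring S to P: 166.
P wins the head-to-head.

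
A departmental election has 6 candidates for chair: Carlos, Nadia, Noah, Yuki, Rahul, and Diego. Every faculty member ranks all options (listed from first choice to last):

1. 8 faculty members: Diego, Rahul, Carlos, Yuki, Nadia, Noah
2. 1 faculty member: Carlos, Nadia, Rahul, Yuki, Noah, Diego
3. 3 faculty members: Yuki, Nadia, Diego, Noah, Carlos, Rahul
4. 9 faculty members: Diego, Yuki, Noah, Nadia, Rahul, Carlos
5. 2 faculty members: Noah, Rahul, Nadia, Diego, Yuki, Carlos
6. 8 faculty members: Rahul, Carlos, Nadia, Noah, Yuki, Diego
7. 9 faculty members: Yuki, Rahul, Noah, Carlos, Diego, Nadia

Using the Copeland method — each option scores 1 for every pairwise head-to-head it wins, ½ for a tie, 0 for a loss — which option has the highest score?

Carlos: beats Nadia; loses to Noah, Yuki, Rahul, and Diego → score 1.
Nadia: ties Noah; loses to Carlos, Yuki, Rahul, and Diego → score 0.5.
Noah: beats Carlos; ties Nadia and Diego; loses to Yuki and Rahul → score 2.
Yuki: beats Carlos, Nadia, Noah, Rahul, and Diego → score 5.
Rahul: beats Carlos, Nadia, and Noah; ties Diego; loses to Yuki → score 3.5.
Diego: beats Carlos and Nadia; ties Noah and Rahul; loses to Yuki → score 3.
Yuki has the best pairwise record.

Yuki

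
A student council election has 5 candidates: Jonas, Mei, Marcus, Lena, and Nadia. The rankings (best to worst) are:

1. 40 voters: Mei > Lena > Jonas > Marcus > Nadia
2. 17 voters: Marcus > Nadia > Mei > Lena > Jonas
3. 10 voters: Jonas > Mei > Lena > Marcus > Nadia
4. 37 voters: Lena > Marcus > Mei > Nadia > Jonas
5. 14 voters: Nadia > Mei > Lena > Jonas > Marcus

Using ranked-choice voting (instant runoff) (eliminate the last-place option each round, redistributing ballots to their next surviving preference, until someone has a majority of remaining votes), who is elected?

Round 1: Jonas 10, Mei 40, Marcus 17, Lena 37, Nadia 14. Eliminate Jonas.
Round 2: Mei 50, Marcus 17, Lena 37, Nadia 14. Eliminate Nadia.
Round 3: Mei 64, Marcus 17, Lena 37. Mei has a majority.

Mei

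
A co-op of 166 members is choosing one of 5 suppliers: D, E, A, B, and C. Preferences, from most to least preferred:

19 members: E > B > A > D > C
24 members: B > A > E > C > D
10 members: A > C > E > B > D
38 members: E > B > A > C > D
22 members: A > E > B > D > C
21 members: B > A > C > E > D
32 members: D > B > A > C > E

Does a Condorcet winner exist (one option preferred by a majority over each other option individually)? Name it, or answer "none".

Checking pairwise contests:
E beats D 134–32.
A beats E 109–57.
B beats A 134–32.
E beats B 89–77.
E beats C 103–63.
Every option loses at least one head-to-head, so there is no Condorcet winner.

none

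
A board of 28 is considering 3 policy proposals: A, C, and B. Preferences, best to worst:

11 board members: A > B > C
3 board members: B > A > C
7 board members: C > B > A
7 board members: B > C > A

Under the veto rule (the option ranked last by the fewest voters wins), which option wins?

B

Last-place votes: A 14, C 14, B 0.
B is ranked last by the fewest voters, so B wins.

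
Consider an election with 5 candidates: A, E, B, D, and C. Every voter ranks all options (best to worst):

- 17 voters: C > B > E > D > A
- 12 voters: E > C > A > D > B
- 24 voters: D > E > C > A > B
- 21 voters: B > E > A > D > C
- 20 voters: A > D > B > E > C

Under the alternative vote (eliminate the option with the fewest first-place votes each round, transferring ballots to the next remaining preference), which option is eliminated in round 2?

Round 1: A 20, E 12, B 21, D 24, C 17. Eliminate E.
Round 2: A 20, B 21, D 24, C 29. Eliminate A.

A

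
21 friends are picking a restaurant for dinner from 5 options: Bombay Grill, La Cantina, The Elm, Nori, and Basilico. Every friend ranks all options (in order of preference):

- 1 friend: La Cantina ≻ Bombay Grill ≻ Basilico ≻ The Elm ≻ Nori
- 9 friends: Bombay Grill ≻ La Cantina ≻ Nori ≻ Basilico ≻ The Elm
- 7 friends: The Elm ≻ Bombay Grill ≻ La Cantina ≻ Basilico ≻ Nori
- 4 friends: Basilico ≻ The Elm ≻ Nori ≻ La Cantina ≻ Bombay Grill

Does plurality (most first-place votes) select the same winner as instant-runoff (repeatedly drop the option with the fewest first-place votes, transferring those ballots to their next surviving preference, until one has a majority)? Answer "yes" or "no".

Plurality — first-place votes: Bombay Grill 9, La Cantina 1, The Elm 7, Nori 0, Basilico 4. Winner: Bombay Grill.
Instant-runoff — R1 Bombay Grill 9, La Cantina 1, The Elm 7, Nori 0, Basilico 4 (Nori out); R2 Bombay Grill 9, La Cantina 1, The Elm 7, Basilico 4 (La Cantina out); R3 Bombay Grill 10, The Elm 7, Basilico 4 (Basilico out); R4 Bombay Grill 10, The Elm 11 (The Elm winner). Winner: The Elm.
The two methods disagree.

no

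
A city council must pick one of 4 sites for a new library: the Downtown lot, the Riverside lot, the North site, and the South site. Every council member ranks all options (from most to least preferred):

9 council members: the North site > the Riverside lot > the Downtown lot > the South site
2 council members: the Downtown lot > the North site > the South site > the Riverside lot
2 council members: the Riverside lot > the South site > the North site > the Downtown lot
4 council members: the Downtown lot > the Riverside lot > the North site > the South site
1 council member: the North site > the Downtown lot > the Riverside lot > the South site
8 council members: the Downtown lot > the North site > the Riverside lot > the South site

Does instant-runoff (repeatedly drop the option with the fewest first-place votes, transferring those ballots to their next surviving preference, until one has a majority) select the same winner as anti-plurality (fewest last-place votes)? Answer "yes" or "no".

no

Instant-runoff — R1 the Downtown lot 14, the Riverside lot 2, the North site 10, the South site 0 (the Downtown lot winner). Winner: the Downtown lot.
Anti-plurality — last-place votes: the Downtown lot 2, the Riverside lot 2, the North site 0, the South site 22. Winner: the North site.
The two methods disagree.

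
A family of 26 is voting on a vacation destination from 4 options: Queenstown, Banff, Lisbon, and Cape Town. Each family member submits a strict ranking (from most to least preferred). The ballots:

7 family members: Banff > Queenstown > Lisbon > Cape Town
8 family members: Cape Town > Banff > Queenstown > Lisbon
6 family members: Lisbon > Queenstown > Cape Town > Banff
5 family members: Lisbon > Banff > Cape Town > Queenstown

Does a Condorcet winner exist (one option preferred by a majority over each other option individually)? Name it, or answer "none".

Checking pairwise contests:
Banff beats Queenstown 20–6.
Cape Town beats Banff 14–12.
Queenstown beats Lisbon 15–11.
Lisbon beats Cape Town 18–8.
Every option loses at least one head-to-head, so there is no Condorcet winner.

none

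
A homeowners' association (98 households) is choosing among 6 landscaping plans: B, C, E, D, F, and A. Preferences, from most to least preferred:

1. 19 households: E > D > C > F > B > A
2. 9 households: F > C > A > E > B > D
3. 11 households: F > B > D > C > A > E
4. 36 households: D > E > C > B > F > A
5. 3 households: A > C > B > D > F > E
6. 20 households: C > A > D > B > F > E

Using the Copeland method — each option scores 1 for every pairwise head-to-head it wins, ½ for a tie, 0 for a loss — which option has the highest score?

B: beats F and A; loses to C, E, and D → score 2.
C: beats B, F, and A; loses to E and D → score 3.
E: beats B, C, F, and A; loses to D → score 4.
D: beats B, C, E, F, and A → score 5.
F: beats A; loses to B, C, E, and D → score 1.
A: loses to B, C, E, D, and F → score 0.
D has the best pairwise record.

D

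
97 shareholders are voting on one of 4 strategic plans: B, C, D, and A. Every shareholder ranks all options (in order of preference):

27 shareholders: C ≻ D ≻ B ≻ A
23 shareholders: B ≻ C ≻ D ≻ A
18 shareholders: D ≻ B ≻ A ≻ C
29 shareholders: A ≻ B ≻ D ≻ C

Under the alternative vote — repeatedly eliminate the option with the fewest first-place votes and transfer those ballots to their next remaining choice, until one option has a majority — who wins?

Round 1: B 23, C 27, D 18, A 29. Eliminate D.
Round 2: B 41, C 27, A 29. Eliminate C.
Round 3: B 68, A 29. B has a majority.

B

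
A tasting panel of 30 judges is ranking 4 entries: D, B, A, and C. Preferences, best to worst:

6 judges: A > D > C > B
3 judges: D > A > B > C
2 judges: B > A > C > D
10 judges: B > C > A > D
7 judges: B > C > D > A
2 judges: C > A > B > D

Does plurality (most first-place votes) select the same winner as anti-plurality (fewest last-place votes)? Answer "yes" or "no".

no

Plurality — first-place votes: D 3, B 19, A 6, C 2. Winner: B.
Anti-plurality — last-place votes: D 14, B 6, A 7, C 3. Winner: C.
The two methods disagree.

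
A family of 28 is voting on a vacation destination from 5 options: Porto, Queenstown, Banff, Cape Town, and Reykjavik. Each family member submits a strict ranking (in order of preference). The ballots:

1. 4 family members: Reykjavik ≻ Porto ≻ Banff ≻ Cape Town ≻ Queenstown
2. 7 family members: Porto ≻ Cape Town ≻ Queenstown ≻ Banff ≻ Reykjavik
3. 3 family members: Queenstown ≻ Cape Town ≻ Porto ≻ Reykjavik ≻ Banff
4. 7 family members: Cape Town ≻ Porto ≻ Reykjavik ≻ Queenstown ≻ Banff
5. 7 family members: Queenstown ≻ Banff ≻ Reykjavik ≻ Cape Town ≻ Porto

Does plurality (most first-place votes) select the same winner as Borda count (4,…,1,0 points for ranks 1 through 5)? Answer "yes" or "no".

no

Plurality — first-place votes: Porto 7, Queenstown 10, Banff 0, Cape Town 7, Reykjavik 4. Winner: Queenstown.
Borda — scores: Porto 67, Queenstown 61, Banff 36, Cape Town 69, Reykjavik 47. Winner: Cape Town.
The two methods disagree.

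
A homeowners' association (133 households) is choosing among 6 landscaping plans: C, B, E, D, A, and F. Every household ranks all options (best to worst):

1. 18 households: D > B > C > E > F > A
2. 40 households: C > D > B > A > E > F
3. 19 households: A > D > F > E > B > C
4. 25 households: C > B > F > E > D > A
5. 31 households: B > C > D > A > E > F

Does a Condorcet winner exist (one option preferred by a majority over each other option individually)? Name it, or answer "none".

none

Checking pairwise contests:
B beats C 68–65.
D beats B 77–56.
C beats E 114–19.
C beats D 96–37.
C beats A 114–19.
C beats F 114–19.
Every option loses at least one head-to-head, so there is no Condorcet winner.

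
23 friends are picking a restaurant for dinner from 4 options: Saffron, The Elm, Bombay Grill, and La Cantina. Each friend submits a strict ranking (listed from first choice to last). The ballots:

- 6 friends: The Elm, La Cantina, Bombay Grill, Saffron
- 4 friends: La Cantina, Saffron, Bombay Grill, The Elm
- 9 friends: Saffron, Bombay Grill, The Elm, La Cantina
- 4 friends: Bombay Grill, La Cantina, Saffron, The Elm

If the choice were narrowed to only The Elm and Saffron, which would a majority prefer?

Voters preferring The Elm to Saffron: 6; preferring Saffron to The Elm: 17.
Saffron wins the head-to-head.

Saffron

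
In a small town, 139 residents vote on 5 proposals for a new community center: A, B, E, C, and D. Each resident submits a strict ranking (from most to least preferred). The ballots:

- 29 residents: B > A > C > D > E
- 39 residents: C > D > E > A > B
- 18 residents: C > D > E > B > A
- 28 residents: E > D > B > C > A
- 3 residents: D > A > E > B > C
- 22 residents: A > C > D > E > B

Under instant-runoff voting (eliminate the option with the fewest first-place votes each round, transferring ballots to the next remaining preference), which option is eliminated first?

Round 1: A 22, B 29, E 28, C 57, D 3. Eliminate D.

D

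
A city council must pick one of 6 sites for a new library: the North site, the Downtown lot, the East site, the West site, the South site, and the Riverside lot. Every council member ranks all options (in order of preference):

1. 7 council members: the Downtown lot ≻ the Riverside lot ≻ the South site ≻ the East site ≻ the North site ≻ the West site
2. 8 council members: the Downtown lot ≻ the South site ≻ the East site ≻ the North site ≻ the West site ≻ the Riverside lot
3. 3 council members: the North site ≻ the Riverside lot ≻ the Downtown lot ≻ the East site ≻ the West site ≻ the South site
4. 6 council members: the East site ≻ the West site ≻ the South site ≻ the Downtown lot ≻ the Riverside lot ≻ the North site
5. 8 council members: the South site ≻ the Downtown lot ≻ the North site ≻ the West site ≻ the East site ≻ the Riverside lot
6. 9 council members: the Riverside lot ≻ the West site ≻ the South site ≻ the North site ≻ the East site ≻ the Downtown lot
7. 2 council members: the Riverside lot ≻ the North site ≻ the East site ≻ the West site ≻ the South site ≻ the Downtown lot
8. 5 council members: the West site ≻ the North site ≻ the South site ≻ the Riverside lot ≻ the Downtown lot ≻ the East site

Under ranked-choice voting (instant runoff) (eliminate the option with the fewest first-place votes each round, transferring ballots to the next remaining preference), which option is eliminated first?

Round 1: the North site 3, the Downtown lot 15, the East site 6, the West site 5, the South site 8, the Riverside lot 11. Eliminate the North site.

the North site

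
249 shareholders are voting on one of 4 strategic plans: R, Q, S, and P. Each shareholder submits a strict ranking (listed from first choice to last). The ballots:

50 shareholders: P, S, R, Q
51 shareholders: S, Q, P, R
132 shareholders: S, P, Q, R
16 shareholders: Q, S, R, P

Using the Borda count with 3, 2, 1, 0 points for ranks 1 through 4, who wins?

S

R: 50·1 + 51·0 + 132·0 + 16·1 = 66
Q: 50·0 + 51·2 + 132·1 + 16·3 = 282
S: 50·2 + 51·3 + 132·3 + 16·2 = 681
P: 50·3 + 51·1 + 132·2 + 16·0 = 465
S has the highest Borda score (681).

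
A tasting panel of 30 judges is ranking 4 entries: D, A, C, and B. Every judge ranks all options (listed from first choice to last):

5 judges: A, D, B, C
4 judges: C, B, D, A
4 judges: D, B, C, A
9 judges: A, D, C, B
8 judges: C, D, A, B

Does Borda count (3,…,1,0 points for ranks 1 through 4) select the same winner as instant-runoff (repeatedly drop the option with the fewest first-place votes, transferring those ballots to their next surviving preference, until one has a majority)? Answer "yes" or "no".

no

Borda — scores: D 60, A 50, C 49, B 21. Winner: D.
Instant-runoff — R1 D 4, A 14, C 12, B 0 (B out); R2 D 4, A 14, C 12 (D out); R3 A 14, C 16 (C winner). Winner: C.
The two methods disagree.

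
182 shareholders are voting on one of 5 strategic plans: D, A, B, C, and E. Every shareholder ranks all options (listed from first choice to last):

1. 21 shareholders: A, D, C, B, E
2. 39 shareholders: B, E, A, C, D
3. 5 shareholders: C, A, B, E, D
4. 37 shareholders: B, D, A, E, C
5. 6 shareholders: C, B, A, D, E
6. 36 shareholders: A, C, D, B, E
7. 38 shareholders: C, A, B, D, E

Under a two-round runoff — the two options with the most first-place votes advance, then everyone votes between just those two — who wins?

A

Round 1 first-place votes: D 0, A 57, B 76, C 49, E 0.
B and A advance.
Runoff: B is preferred to A by 82 voters; A by 100.
A wins the runoff.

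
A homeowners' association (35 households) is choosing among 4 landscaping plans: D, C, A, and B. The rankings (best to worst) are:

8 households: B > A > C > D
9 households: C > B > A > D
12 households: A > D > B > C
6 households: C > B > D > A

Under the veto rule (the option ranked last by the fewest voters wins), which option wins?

B

Last-place votes: D 17, C 12, A 6, B 0.
B is ranked last by the fewest voters, so B wins.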